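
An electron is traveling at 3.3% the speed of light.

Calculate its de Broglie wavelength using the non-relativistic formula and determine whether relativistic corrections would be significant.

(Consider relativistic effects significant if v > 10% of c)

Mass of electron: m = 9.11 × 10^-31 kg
No, relativistic corrections are not needed.

Using the non-relativistic de Broglie formula λ = h/(mv):

v = 3.3% × c = 9.893 × 10^6 m/s

λ = h/(mv)
λ = (6.626 × 10^-34 J·s) / (9.11 × 10^-31 kg × 9.893 × 10^6 m/s)
λ = 7.35 × 10^-11 m

Since v = 3.3% of c < 10% of c, relativistic corrections are NOT significant and this non-relativistic result is a good approximation.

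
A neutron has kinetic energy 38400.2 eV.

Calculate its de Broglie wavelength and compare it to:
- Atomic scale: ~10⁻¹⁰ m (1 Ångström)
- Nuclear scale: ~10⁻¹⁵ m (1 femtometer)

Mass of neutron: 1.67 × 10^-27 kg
λ = 1.46 × 10^-13 m, which is between nuclear and atomic scales.

Using λ = h/√(2mKE):

KE = 38400.2 eV = 6.152 × 10^-15 J

λ = h/√(2mKE)
λ = (6.626 × 10^-34 J·s) / √(2 × 1.67 × 10^-27 kg × 6.152 × 10^-15 J)
λ = 1.46 × 10^-13 m

Comparison:
- Atomic scale (10⁻¹⁰ m): λ is 0.0015× this size
- Nuclear scale (10⁻¹⁵ m): λ is 1.5e+02× this size

The wavelength is between nuclear and atomic scales.

This wavelength is appropriate for probing atomic structure but too large for nuclear physics experiments.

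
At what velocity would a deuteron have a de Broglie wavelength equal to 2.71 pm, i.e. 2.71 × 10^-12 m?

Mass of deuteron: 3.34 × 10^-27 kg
7.32 × 10^4 m/s

From λ = h/(mv), solve for v:

v = h/(mλ)
v = (6.626 × 10^-34 J·s) / (3.34 × 10^-27 kg × 2.71 × 10^-12 m)
v = 7.32 × 10^4 m/s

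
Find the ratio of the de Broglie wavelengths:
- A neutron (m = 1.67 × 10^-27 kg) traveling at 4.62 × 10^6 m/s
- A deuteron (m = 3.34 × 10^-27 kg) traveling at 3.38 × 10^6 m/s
λ₁/λ₂ = 1.46

Using λ = h/(mv):

λ₁ = h/(m₁v₁) = 8.59 × 10^-14 m
λ₂ = h/(m₂v₂) = 5.87 × 10^-14 m

Ratio λ₁/λ₂ = (m₂v₂)/(m₁v₁)
         = (3.34 × 10^-27 kg × 3.38 × 10^6 m/s) / (1.67 × 10^-27 kg × 4.62 × 10^6 m/s)
         = 1.46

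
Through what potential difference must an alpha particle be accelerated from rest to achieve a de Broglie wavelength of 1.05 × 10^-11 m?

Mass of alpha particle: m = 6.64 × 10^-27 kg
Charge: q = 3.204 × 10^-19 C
9.36 × 10^-1 V

From λ = h/√(2mqV), we solve for V:

λ² = h²/(2mqV)
V = h²/(2mqλ²)
V = (6.626 × 10^-34 J·s)² / (2 × 6.64 × 10^-27 kg × 3.204 × 10^-19 C × (1.05 × 10^-11 m)²)
V = 9.36 × 10^-1 V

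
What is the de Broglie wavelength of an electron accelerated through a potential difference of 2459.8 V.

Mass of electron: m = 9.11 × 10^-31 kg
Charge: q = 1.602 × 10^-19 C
2.47 × 10^-11 m

When a particle is accelerated through voltage V, it gains kinetic energy KE = qV.

The de Broglie wavelength is then λ = h/√(2mqV):

λ = h/√(2mqV)
λ = (6.626 × 10^-34 J·s) / √(2 × 9.11 × 10^-31 kg × 1.602 × 10^-19 C × 2459.8 V)
λ = 2.47 × 10^-11 m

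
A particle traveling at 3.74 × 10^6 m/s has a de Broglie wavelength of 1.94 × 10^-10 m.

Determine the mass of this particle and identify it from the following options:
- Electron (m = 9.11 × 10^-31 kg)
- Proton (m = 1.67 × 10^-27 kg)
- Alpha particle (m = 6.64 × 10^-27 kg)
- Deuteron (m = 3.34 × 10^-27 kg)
The particle is an electron.

From λ = h/(mv), solve for mass:

m = h/(λv)
m = (6.626 × 10^-34 J·s) / (1.94 × 10^-10 m × 3.74 × 10^6 m/s)
m = 9.13 × 10^-31 kg

Comparing with the listed masses, this is closest to an electron.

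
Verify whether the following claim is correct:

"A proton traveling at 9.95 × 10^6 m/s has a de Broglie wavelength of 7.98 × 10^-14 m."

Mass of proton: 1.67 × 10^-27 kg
False

The claim is incorrect.

Using λ = h/(mv):
λ = (6.626 × 10^-34 J·s) / (1.67 × 10^-27 kg × 9.95 × 10^6 m/s)
λ = 3.99 × 10^-14 m

The actual wavelength differs from the claimed 7.98 × 10^-14 m.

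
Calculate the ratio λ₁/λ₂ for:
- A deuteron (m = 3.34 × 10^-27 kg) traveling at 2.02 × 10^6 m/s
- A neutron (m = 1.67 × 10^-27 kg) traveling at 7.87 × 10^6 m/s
λ₁/λ₂ = 1.95

Using λ = h/(mv):

λ₁ = h/(m₁v₁) = 9.82 × 10^-14 m
λ₂ = h/(m₂v₂) = 5.04 × 10^-14 m

Ratio λ₁/λ₂ = (m₂v₂)/(m₁v₁)
         = (1.67 × 10^-27 kg × 7.87 × 10^6 m/s) / (3.34 × 10^-27 kg × 2.02 × 10^6 m/s)
         = 1.95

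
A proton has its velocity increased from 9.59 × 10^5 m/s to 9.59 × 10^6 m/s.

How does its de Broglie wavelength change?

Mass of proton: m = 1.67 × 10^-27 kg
The wavelength decreases by a factor of 10.

Using λ = h/(mv):

Initial wavelength: λ₁ = h/(mv₁) = 4.14 × 10^-13 m
Final wavelength: λ₂ = h/(mv₂) = 4.14 × 10^-14 m

Since λ ∝ 1/v, when velocity increases by a factor of 10, the wavelength decreases by a factor of 10.

λ₂/λ₁ = v₁/v₂ = 1/10

The wavelength decreases by a factor of 10.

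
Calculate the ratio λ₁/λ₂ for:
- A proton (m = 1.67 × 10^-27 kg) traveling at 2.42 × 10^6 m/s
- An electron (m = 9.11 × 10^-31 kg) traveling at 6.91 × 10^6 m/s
λ₁/λ₂ = 1.56 × 10^-3

Using λ = h/(mv):

λ₁ = h/(m₁v₁) = 1.64 × 10^-13 m
λ₂ = h/(m₂v₂) = 1.05 × 10^-10 m

Ratio λ₁/λ₂ = (m₂v₂)/(m₁v₁)
         = (9.11 × 10^-31 kg × 6.91 × 10^6 m/s) / (1.67 × 10^-27 kg × 2.42 × 10^6 m/s)
         = 1.56 × 10^-3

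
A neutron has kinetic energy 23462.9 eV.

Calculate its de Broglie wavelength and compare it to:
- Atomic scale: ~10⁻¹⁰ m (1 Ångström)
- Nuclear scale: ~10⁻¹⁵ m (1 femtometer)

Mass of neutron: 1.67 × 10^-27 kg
λ = 1.87 × 10^-13 m, which is between nuclear and atomic scales.

Using λ = h/√(2mKE):

KE = 23462.9 eV = 3.759 × 10^-15 J

λ = h/√(2mKE)
λ = (6.626 × 10^-34 J·s) / √(2 × 1.67 × 10^-27 kg × 3.759 × 10^-15 J)
λ = 1.87 × 10^-13 m

Comparison:
- Atomic scale (10⁻¹⁰ m): λ is 0.0019× this size
- Nuclear scale (10⁻¹⁵ m): λ is 1.9e+02× this size

The wavelength is between nuclear and atomic scales.

This wavelength is appropriate for probing atomic structure but too large for nuclear physics experiments.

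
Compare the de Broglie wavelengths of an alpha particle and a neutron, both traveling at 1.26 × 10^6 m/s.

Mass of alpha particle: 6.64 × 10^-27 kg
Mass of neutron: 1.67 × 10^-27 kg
The neutron has the longer wavelength.

Using λ = h/(mv), since both particles have the same velocity, the wavelength depends only on mass.

For alpha particle: λ₁ = h/(m₁v) = 7.92 × 10^-14 m
For neutron: λ₂ = h/(m₂v) = 3.15 × 10^-13 m

Since λ ∝ 1/m at constant velocity, the lighter particle has the longer wavelength.

The neutron has the longer de Broglie wavelength.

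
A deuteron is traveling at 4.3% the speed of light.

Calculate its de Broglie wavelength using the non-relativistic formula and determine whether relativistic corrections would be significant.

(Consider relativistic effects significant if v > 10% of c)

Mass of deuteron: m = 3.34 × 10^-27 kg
No, relativistic corrections are not needed.

Using the non-relativistic de Broglie formula λ = h/(mv):

v = 4.3% × c = 1.289 × 10^7 m/s

λ = h/(mv)
λ = (6.626 × 10^-34 J·s) / (3.34 × 10^-27 kg × 1.289 × 10^7 m/s)
λ = 1.54 × 10^-14 m

Since v = 4.3% of c < 10% of c, relativistic corrections are NOT significant and this non-relativistic result is a good approximation.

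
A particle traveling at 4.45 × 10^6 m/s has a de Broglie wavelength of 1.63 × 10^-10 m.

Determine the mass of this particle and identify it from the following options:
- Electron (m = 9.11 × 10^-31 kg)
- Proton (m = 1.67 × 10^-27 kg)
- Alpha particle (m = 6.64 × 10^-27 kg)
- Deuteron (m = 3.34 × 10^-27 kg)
The particle is an electron.

From λ = h/(mv), solve for mass:

m = h/(λv)
m = (6.626 × 10^-34 J·s) / (1.63 × 10^-10 m × 4.45 × 10^6 m/s)
m = 9.13 × 10^-31 kg

Comparing with the listed masses, this is closest to an electron.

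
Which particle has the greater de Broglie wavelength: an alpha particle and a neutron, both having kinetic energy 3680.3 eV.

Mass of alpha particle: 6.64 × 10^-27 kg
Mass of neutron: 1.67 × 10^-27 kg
The neutron has the longer wavelength.

Using λ = h/√(2mKE):

For alpha particle: λ₁ = h/√(2m₁KE) = 2.37 × 10^-13 m
For neutron: λ₂ = h/√(2m₂KE) = 4.72 × 10^-13 m

Since λ ∝ 1/√m at constant kinetic energy, the lighter particle has the longer wavelength.

The neutron has the longer de Broglie wavelength.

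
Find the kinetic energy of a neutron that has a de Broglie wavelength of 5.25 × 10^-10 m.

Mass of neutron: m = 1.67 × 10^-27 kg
4.77 × 10^-22 J (or 2.98 × 10^-3 eV)

From λ = h/√(2mKE), we solve for KE:

λ² = h²/(2mKE)
KE = h²/(2mλ²)
KE = (6.626 × 10^-34 J·s)² / (2 × 1.67 × 10^-27 kg × (5.25 × 10^-10 m)²)
KE = 4.77 × 10^-22 J
KE = 2.98 × 10^-3 eV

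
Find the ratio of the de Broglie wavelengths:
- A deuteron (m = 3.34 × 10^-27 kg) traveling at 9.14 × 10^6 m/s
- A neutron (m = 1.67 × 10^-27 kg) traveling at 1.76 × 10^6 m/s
λ₁/λ₂ = 0.0963

Using λ = h/(mv):

λ₁ = h/(m₁v₁) = 2.17 × 10^-14 m
λ₂ = h/(m₂v₂) = 2.25 × 10^-13 m

Ratio λ₁/λ₂ = (m₂v₂)/(m₁v₁)
         = (1.67 × 10^-27 kg × 1.76 × 10^6 m/s) / (3.34 × 10^-27 kg × 9.14 × 10^6 m/s)
         = 0.0963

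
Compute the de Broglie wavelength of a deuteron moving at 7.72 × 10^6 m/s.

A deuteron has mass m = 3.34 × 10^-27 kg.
2.57 × 10^-14 m

Using the de Broglie relation λ = h/(mv):

λ = h/(mv)
λ = (6.626 × 10^-34 J·s) / (3.34 × 10^-27 kg × 7.72 × 10^6 m/s)
λ = 2.57 × 10^-14 m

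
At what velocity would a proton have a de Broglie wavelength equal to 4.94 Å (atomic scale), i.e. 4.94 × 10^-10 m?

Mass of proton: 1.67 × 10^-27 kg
8.03 × 10^2 m/s

From λ = h/(mv), solve for v:

v = h/(mλ)
v = (6.626 × 10^-34 J·s) / (1.67 × 10^-27 kg × 4.94 × 10^-10 m)
v = 8.03 × 10^2 m/s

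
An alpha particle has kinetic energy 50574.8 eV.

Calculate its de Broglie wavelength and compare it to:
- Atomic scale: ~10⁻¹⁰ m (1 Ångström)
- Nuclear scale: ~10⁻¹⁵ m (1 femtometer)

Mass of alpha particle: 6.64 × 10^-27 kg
λ = 6.39 × 10^-14 m, which is between nuclear and atomic scales.

Using λ = h/√(2mKE):

KE = 50574.8 eV = 8.103 × 10^-15 J

λ = h/√(2mKE)
λ = (6.626 × 10^-34 J·s) / √(2 × 6.64 × 10^-27 kg × 8.103 × 10^-15 J)
λ = 6.39 × 10^-14 m

Comparison:
- Atomic scale (10⁻¹⁰ m): λ is 0.00064× this size
- Nuclear scale (10⁻¹⁵ m): λ is 64× this size

The wavelength is between nuclear and atomic scales.

This wavelength is appropriate for probing atomic structure but too large for nuclear physics experiments.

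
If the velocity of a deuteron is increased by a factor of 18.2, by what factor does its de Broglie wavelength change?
The wavelength decreases by a factor of 18.2.

From λ = h/(mv), the wavelength is inversely proportional to velocity:

λ ∝ 1/v

If v → 18.2v, then λ → λ/18.2

When velocity is increased by a factor of 18.2, the wavelength decreases by a factor of 18.2.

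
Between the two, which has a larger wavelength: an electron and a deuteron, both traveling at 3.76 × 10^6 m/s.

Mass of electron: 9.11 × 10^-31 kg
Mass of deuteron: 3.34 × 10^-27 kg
The electron has the longer wavelength.

Using λ = h/(mv), since both particles have the same velocity, the wavelength depends only on mass.

For electron: λ₁ = h/(m₁v) = 1.93 × 10^-10 m
For deuteron: λ₂ = h/(m₂v) = 5.28 × 10^-14 m

Since λ ∝ 1/m at constant velocity, the lighter particle has the longer wavelength.

The electron has the longer de Broglie wavelength.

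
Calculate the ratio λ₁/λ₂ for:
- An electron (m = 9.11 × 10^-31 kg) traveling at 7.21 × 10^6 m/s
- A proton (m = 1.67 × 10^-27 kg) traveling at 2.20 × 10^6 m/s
λ₁/λ₂ = 559

Using λ = h/(mv):

λ₁ = h/(m₁v₁) = 1.01 × 10^-10 m
λ₂ = h/(m₂v₂) = 1.80 × 10^-13 m

Ratio λ₁/λ₂ = (m₂v₂)/(m₁v₁)
         = (1.67 × 10^-27 kg × 2.20 × 10^6 m/s) / (9.11 × 10^-31 kg × 7.21 × 10^6 m/s)
         = 559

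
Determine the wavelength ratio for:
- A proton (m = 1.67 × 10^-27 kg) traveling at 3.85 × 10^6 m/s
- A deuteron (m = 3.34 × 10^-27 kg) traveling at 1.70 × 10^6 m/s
λ₁/λ₂ = 0.883

Using λ = h/(mv):

λ₁ = h/(m₁v₁) = 1.03 × 10^-13 m
λ₂ = h/(m₂v₂) = 1.17 × 10^-13 m

Ratio λ₁/λ₂ = (m₂v₂)/(m₁v₁)
         = (3.34 × 10^-27 kg × 1.70 × 10^6 m/s) / (1.67 × 10^-27 kg × 3.85 × 10^6 m/s)
         = 0.883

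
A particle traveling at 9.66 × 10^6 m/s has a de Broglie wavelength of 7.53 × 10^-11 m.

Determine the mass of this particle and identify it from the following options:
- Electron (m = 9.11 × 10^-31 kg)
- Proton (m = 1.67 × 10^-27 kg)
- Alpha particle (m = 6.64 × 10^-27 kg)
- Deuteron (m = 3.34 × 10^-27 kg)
The particle is an electron.

From λ = h/(mv), solve for mass:

m = h/(λv)
m = (6.626 × 10^-34 J·s) / (7.53 × 10^-11 m × 9.66 × 10^6 m/s)
m = 9.11 × 10^-31 kg

Comparing with the listed masses, this is closest to an electron.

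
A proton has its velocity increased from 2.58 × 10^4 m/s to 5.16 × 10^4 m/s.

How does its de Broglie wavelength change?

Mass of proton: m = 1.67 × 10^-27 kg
The wavelength decreases by a factor of 2.

Using λ = h/(mv):

Initial wavelength: λ₁ = h/(mv₁) = 1.54 × 10^-11 m
Final wavelength: λ₂ = h/(mv₂) = 7.69 × 10^-12 m

Since λ ∝ 1/v, when velocity increases by a factor of 2, the wavelength decreases by a factor of 2.

λ₂/λ₁ = v₁/v₂ = 1/2

The wavelength decreases by a factor of 2.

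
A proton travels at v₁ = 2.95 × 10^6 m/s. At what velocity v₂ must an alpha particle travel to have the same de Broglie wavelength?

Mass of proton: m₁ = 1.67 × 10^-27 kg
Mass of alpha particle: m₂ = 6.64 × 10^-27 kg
v₂ = 7.42 × 10^5 m/s

For equal de Broglie wavelengths: λ₁ = λ₂

h/(m₁v₁) = h/(m₂v₂)
m₁v₁ = m₂v₂
v₂ = v₁ · (m₁/m₂)

v₂ = 2.95 × 10^6 m/s × (1.67 × 10^-27 kg / 6.64 × 10^-27 kg)
v₂ = 7.42 × 10^5 m/s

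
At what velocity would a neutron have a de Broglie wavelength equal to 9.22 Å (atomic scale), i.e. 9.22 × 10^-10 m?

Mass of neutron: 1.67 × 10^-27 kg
4.30 × 10^2 m/s

From λ = h/(mv), solve for v:

v = h/(mλ)
v = (6.626 × 10^-34 J·s) / (1.67 × 10^-27 kg × 9.22 × 10^-10 m)
v = 4.30 × 10^2 m/s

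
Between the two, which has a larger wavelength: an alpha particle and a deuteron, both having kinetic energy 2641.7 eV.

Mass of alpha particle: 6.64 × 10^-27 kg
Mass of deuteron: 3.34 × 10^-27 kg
The deuteron has the longer wavelength.

Using λ = h/√(2mKE):

For alpha particle: λ₁ = h/√(2m₁KE) = 2.79 × 10^-13 m
For deuteron: λ₂ = h/√(2m₂KE) = 3.94 × 10^-13 m

Since λ ∝ 1/√m at constant kinetic energy, the lighter particle has the longer wavelength.

The deuteron has the longer de Broglie wavelength.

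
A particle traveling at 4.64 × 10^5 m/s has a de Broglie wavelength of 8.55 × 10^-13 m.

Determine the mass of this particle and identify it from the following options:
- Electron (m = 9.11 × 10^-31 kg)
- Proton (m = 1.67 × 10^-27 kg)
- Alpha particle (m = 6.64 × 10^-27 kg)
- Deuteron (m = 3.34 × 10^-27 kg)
The particle is a proton.

From λ = h/(mv), solve for mass:

m = h/(λv)
m = (6.626 × 10^-34 J·s) / (8.55 × 10^-13 m × 4.64 × 10^5 m/s)
m = 1.67 × 10^-27 kg

Comparing with the listed masses, this is closest to a proton.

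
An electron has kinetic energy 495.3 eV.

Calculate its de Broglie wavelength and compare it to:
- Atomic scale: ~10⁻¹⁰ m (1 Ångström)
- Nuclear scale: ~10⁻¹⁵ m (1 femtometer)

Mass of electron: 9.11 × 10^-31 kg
λ = 5.51 × 10^-11 m, which is between nuclear and atomic scales.

Using λ = h/√(2mKE):

KE = 495.3 eV = 7.936 × 10^-17 J

λ = h/√(2mKE)
λ = (6.626 × 10^-34 J·s) / √(2 × 9.11 × 10^-31 kg × 7.936 × 10^-17 J)
λ = 5.51 × 10^-11 m

Comparison:
- Atomic scale (10⁻¹⁰ m): λ is 0.55× this size
- Nuclear scale (10⁻¹⁵ m): λ is 5.5e+04× this size

The wavelength is between nuclear and atomic scales.

This wavelength is appropriate for probing atomic structure but too large for nuclear physics experiments.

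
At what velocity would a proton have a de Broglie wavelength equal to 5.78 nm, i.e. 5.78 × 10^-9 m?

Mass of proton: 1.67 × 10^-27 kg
6.86 × 10^1 m/s

From λ = h/(mv), solve for v:

v = h/(mλ)
v = (6.626 × 10^-34 J·s) / (1.67 × 10^-27 kg × 5.78 × 10^-9 m)
v = 6.86 × 10^1 m/s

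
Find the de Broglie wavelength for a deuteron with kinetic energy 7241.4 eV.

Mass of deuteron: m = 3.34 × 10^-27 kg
2.38 × 10^-13 m

Using λ = h/√(2mKE):

First convert KE to Joules: KE = 7241.4 eV = 1.160 × 10^-15 J

λ = h/√(2mKE)
λ = (6.626 × 10^-34 J·s) / √(2 × 3.34 × 10^-27 kg × 1.160 × 10^-15 J)
λ = 2.38 × 10^-13 m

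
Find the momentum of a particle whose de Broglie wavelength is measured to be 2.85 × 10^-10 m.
2.32 × 10^-24 kg·m/s

From the de Broglie relation λ = h/p, we solve for p:

p = h/λ
p = (6.626 × 10^-34 J·s) / (2.85 × 10^-10 m)
p = 2.32 × 10^-24 kg·m/s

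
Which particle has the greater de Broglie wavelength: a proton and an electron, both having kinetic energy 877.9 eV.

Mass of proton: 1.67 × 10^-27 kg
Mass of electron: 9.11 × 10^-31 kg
The electron has the longer wavelength.

Using λ = h/√(2mKE):

For proton: λ₁ = h/√(2m₁KE) = 9.67 × 10^-13 m
For electron: λ₂ = h/√(2m₂KE) = 4.14 × 10^-11 m

Since λ ∝ 1/√m at constant kinetic energy, the lighter particle has the longer wavelength.

The electron has the longer de Broglie wavelength.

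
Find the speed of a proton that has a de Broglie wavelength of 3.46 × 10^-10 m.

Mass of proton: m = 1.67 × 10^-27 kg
1.15 × 10^3 m/s

From the de Broglie relation λ = h/(mv), we solve for v:

v = h/(mλ)
v = (6.626 × 10^-34 J·s) / (1.67 × 10^-27 kg × 3.46 × 10^-10 m)
v = 1.15 × 10^3 m/s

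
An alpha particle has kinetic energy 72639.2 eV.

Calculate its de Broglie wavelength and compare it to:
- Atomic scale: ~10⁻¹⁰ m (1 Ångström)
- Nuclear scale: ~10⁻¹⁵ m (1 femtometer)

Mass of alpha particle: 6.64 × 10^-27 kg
λ = 5.33 × 10^-14 m, which is between nuclear and atomic scales.

Using λ = h/√(2mKE):

KE = 72639.2 eV = 1.164 × 10^-14 J

λ = h/√(2mKE)
λ = (6.626 × 10^-34 J·s) / √(2 × 6.64 × 10^-27 kg × 1.164 × 10^-14 J)
λ = 5.33 × 10^-14 m

Comparison:
- Atomic scale (10⁻¹⁰ m): λ is 0.00053× this size
- Nuclear scale (10⁻¹⁵ m): λ is 53× this size

The wavelength is between nuclear and atomic scales.

This wavelength is appropriate for probing atomic structure but too large for nuclear physics experiments.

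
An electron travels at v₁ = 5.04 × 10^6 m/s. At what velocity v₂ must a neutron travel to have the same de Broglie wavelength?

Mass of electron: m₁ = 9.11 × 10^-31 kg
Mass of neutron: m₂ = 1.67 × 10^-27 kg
v₂ = 2.75 × 10^3 m/s

For equal de Broglie wavelengths: λ₁ = λ₂

h/(m₁v₁) = h/(m₂v₂)
m₁v₁ = m₂v₂
v₂ = v₁ · (m₁/m₂)

v₂ = 5.04 × 10^6 m/s × (9.11 × 10^-31 kg / 1.67 × 10^-27 kg)
v₂ = 2.75 × 10^3 m/s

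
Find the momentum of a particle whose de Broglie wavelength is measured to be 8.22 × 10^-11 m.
8.06 × 10^-24 kg·m/s

From the de Broglie relation λ = h/p, we solve for p:

p = h/λ
p = (6.626 × 10^-34 J·s) / (8.22 × 10^-11 m)
p = 8.06 × 10^-24 kg·m/s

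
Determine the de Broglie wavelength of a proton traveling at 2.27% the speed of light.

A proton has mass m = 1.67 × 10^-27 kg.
5.83 × 10^-14 m

Using the de Broglie relation λ = h/(mv):

v = 2.27% × c = 6.805 × 10^6 m/s

λ = h/(mv)
λ = (6.626 × 10^-34 J·s) / (1.67 × 10^-27 kg × 6.805 × 10^6 m/s)
λ = 5.83 × 10^-14 m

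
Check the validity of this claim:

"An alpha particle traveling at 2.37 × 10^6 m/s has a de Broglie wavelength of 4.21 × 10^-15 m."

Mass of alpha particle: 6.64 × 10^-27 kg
False

The claim is incorrect.

Using λ = h/(mv):
λ = (6.626 × 10^-34 J·s) / (6.64 × 10^-27 kg × 2.37 × 10^6 m/s)
λ = 4.21 × 10^-14 m

The actual wavelength differs from the claimed 4.21 × 10^-15 m.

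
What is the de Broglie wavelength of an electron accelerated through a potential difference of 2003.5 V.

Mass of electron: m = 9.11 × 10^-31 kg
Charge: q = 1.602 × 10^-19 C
2.74 × 10^-11 m

When a particle is accelerated through voltage V, it gains kinetic energy KE = qV.

The de Broglie wavelength is then λ = h/√(2mqV):

λ = h/√(2mqV)
λ = (6.626 × 10^-34 J·s) / √(2 × 9.11 × 10^-31 kg × 1.602 × 10^-19 C × 2003.5 V)
λ = 2.74 × 10^-11 m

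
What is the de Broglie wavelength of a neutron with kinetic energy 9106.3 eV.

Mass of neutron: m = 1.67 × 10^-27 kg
3.00 × 10^-13 m

Using λ = h/√(2mKE):

First convert KE to Joules: KE = 9106.3 eV = 1.459 × 10^-15 J

λ = h/√(2mKE)
λ = (6.626 × 10^-34 J·s) / √(2 × 1.67 × 10^-27 kg × 1.459 × 10^-15 J)
λ = 3.00 × 10^-13 m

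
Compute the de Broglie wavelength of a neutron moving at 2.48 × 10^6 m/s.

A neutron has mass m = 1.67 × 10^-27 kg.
1.60 × 10^-13 m

Using the de Broglie relation λ = h/(mv):

λ = h/(mv)
λ = (6.626 × 10^-34 J·s) / (1.67 × 10^-27 kg × 2.48 × 10^6 m/s)
λ = 1.60 × 10^-13 m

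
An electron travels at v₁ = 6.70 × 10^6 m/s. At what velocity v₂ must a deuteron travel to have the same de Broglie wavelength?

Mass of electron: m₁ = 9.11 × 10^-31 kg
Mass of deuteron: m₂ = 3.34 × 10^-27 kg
v₂ = 1.83 × 10^3 m/s

For equal de Broglie wavelengths: λ₁ = λ₂

h/(m₁v₁) = h/(m₂v₂)
m₁v₁ = m₂v₂
v₂ = v₁ · (m₁/m₂)

v₂ = 6.70 × 10^6 m/s × (9.11 × 10^-31 kg / 3.34 × 10^-27 kg)
v₂ = 1.83 × 10^3 m/s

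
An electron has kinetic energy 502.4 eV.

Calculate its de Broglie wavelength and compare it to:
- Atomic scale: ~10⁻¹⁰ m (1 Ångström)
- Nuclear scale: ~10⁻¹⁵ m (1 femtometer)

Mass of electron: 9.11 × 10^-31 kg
λ = 5.47 × 10^-11 m, which is between nuclear and atomic scales.

Using λ = h/√(2mKE):

KE = 502.4 eV = 8.049 × 10^-17 J

λ = h/√(2mKE)
λ = (6.626 × 10^-34 J·s) / √(2 × 9.11 × 10^-31 kg × 8.049 × 10^-17 J)
λ = 5.47 × 10^-11 m

Comparison:
- Atomic scale (10⁻¹⁰ m): λ is 0.55× this size
- Nuclear scale (10⁻¹⁵ m): λ is 5.5e+04× this size

The wavelength is between nuclear and atomic scales.

This wavelength is appropriate for probing atomic structure but too large for nuclear physics experiments.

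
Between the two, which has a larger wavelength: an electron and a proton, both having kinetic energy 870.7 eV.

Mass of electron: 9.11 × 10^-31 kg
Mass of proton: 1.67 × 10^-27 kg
The electron has the longer wavelength.

Using λ = h/√(2mKE):

For electron: λ₁ = h/√(2m₁KE) = 4.16 × 10^-11 m
For proton: λ₂ = h/√(2m₂KE) = 9.71 × 10^-13 m

Since λ ∝ 1/√m at constant kinetic energy, the lighter particle has the longer wavelength.

The electron has the longer de Broglie wavelength.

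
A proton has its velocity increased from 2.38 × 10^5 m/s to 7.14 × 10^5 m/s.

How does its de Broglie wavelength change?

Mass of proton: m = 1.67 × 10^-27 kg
The wavelength decreases by a factor of 3.

Using λ = h/(mv):

Initial wavelength: λ₁ = h/(mv₁) = 1.67 × 10^-12 m
Final wavelength: λ₂ = h/(mv₂) = 5.56 × 10^-13 m

Since λ ∝ 1/v, when velocity increases by a factor of 3, the wavelength decreases by a factor of 3.

λ₂/λ₁ = v₁/v₂ = 1/3

The wavelength decreases by a factor of 3.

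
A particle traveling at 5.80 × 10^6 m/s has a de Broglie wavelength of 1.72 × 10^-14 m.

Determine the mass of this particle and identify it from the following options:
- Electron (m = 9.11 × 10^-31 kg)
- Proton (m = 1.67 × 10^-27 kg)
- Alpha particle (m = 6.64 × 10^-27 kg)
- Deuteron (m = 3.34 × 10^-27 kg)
The particle is an alpha particle.

From λ = h/(mv), solve for mass:

m = h/(λv)
m = (6.626 × 10^-34 J·s) / (1.72 × 10^-14 m × 5.80 × 10^6 m/s)
m = 6.64 × 10^-27 kg

Comparing with the listed masses, this is closest to an alpha particle.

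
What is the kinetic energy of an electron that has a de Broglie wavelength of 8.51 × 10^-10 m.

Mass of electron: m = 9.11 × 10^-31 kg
3.33 × 10^-19 J (or 2.08 eV)

From λ = h/√(2mKE), we solve for KE:

λ² = h²/(2mKE)
KE = h²/(2mλ²)
KE = (6.626 × 10^-34 J·s)² / (2 × 9.11 × 10^-31 kg × (8.51 × 10^-10 m)²)
KE = 3.33 × 10^-19 J
KE = 2.08 eV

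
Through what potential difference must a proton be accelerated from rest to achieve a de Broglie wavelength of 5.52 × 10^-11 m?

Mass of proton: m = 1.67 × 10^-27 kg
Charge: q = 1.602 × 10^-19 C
2.69 × 10^-1 V

From λ = h/√(2mqV), we solve for V:

λ² = h²/(2mqV)
V = h²/(2mqλ²)
V = (6.626 × 10^-34 J·s)² / (2 × 1.67 × 10^-27 kg × 1.602 × 10^-19 C × (5.52 × 10^-11 m)²)
V = 2.69 × 10^-1 V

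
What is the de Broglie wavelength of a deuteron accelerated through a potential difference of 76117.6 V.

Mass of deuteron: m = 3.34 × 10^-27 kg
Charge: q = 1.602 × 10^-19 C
7.34 × 10^-14 m

When a particle is accelerated through voltage V, it gains kinetic energy KE = qV.

The de Broglie wavelength is then λ = h/√(2mqV):

λ = h/√(2mqV)
λ = (6.626 × 10^-34 J·s) / √(2 × 3.34 × 10^-27 kg × 1.602 × 10^-19 C × 76117.6 V)
λ = 7.34 × 10^-14 m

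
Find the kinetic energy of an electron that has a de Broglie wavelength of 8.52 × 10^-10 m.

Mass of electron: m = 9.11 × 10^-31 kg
3.32 × 10^-19 J (or 2.07 eV)

From λ = h/√(2mKE), we solve for KE:

λ² = h²/(2mKE)
KE = h²/(2mλ²)
KE = (6.626 × 10^-34 J·s)² / (2 × 9.11 × 10^-31 kg × (8.52 × 10^-10 m)²)
KE = 3.32 × 10^-19 J
KE = 2.07 eV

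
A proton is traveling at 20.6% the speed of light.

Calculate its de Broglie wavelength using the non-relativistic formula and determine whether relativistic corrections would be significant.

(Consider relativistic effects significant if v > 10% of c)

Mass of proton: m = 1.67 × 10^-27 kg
Yes, relativistic corrections are needed.

Using the non-relativistic de Broglie formula λ = h/(mv):

v = 20.6% × c = 6.176 × 10^7 m/s

λ = h/(mv)
λ = (6.626 × 10^-34 J·s) / (1.67 × 10^-27 kg × 6.176 × 10^7 m/s)
λ = 6.42 × 10^-15 m

Since v = 20.6% of c > 10% of c, relativistic corrections ARE significant and the actual wavelength would differ from this non-relativistic estimate.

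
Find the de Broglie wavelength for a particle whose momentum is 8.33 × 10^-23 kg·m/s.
7.95 × 10^-12 m

Using the de Broglie relation λ = h/p:

λ = h/p
λ = (6.626 × 10^-34 J·s) / (8.33 × 10^-23 kg·m/s)
λ = 7.95 × 10^-12 m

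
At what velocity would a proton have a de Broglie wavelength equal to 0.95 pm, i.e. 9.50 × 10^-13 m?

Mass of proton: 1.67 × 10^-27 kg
4.18 × 10^5 m/s

From λ = h/(mv), solve for v:

v = h/(mλ)
v = (6.626 × 10^-34 J·s) / (1.67 × 10^-27 kg × 9.50 × 10^-13 m)
v = 4.18 × 10^5 m/s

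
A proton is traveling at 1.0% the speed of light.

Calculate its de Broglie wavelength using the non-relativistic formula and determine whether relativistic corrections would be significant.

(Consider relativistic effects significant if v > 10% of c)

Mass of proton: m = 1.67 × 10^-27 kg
No, relativistic corrections are not needed.

Using the non-relativistic de Broglie formula λ = h/(mv):

v = 1.0% × c = 2.998 × 10^6 m/s

λ = h/(mv)
λ = (6.626 × 10^-34 J·s) / (1.67 × 10^-27 kg × 2.998 × 10^6 m/s)
λ = 1.32 × 10^-13 m

Since v = 1.0% of c < 10% of c, relativistic corrections are NOT significant and this non-relativistic result is a good approximation.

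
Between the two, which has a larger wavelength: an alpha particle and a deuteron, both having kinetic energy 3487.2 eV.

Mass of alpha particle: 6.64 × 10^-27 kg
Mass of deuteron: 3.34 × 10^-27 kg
The deuteron has the longer wavelength.

Using λ = h/√(2mKE):

For alpha particle: λ₁ = h/√(2m₁KE) = 2.43 × 10^-13 m
For deuteron: λ₂ = h/√(2m₂KE) = 3.43 × 10^-13 m

Since λ ∝ 1/√m at constant kinetic energy, the lighter particle has the longer wavelength.

The deuteron has the longer de Broglie wavelength.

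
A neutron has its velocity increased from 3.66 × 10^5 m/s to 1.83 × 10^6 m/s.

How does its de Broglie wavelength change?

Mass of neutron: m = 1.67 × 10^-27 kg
The wavelength decreases by a factor of 5.

Using λ = h/(mv):

Initial wavelength: λ₁ = h/(mv₁) = 1.08 × 10^-12 m
Final wavelength: λ₂ = h/(mv₂) = 2.17 × 10^-13 m

Since λ ∝ 1/v, when velocity increases by a factor of 5, the wavelength decreases by a factor of 5.

λ₂/λ₁ = v₁/v₂ = 1/5

The wavelength decreases by a factor of 5.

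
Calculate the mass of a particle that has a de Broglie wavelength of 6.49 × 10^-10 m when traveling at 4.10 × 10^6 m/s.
2.49 × 10^-31 kg

From the de Broglie relation λ = h/(mv), we solve for m:

m = h/(λv)
m = (6.626 × 10^-34 J·s) / (6.49 × 10^-10 m × 4.10 × 10^6 m/s)
m = 2.49 × 10^-31 kg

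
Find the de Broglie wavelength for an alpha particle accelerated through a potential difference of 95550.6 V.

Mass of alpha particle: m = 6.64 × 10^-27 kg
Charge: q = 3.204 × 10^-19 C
3.29 × 10^-14 m

When a particle is accelerated through voltage V, it gains kinetic energy KE = qV.

The de Broglie wavelength is then λ = h/√(2mqV):

λ = h/√(2mqV)
λ = (6.626 × 10^-34 J·s) / √(2 × 6.64 × 10^-27 kg × 3.204 × 10^-19 C × 95550.6 V)
λ = 3.29 × 10^-14 m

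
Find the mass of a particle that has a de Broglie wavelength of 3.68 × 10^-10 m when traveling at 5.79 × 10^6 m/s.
3.11 × 10^-31 kg

From the de Broglie relation λ = h/(mv), we solve for m:

m = h/(λv)
m = (6.626 × 10^-34 J·s) / (3.68 × 10^-10 m × 5.79 × 10^6 m/s)
m = 3.11 × 10^-31 kg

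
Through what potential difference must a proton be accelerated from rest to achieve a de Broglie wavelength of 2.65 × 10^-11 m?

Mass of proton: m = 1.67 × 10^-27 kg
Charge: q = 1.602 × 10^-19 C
1.17 V

From λ = h/√(2mqV), we solve for V:

λ² = h²/(2mqV)
V = h²/(2mqλ²)
V = (6.626 × 10^-34 J·s)² / (2 × 1.67 × 10^-27 kg × 1.602 × 10^-19 C × (2.65 × 10^-11 m)²)
V = 1.17 V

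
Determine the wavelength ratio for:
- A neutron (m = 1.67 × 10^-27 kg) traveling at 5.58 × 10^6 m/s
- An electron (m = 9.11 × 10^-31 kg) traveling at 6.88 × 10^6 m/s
λ₁/λ₂ = 6.73 × 10^-4

Using λ = h/(mv):

λ₁ = h/(m₁v₁) = 7.11 × 10^-14 m
λ₂ = h/(m₂v₂) = 1.06 × 10^-10 m

Ratio λ₁/λ₂ = (m₂v₂)/(m₁v₁)
         = (9.11 × 10^-31 kg × 6.88 × 10^6 m/s) / (1.67 × 10^-27 kg × 5.58 × 10^6 m/s)
         = 6.73 × 10^-4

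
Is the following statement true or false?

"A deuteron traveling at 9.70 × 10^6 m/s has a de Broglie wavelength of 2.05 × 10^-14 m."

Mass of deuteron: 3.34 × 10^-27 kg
True

The claim is correct.

Using λ = h/(mv):
λ = (6.626 × 10^-34 J·s) / (3.34 × 10^-27 kg × 9.70 × 10^6 m/s)
λ = 2.05 × 10^-14 m

This matches the claimed value.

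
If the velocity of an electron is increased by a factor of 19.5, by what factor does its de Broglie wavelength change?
The wavelength decreases by a factor of 19.5.

From λ = h/(mv), the wavelength is inversely proportional to velocity:

λ ∝ 1/v

If v → 19.5v, then λ → λ/19.5

When velocity is increased by a factor of 19.5, the wavelength decreases by a factor of 19.5.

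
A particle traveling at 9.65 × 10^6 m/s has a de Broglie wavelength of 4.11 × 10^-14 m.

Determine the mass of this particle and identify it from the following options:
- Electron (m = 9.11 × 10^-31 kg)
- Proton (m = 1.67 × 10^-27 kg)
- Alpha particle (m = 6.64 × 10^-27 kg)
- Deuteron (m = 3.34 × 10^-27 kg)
The particle is a proton.

From λ = h/(mv), solve for mass:

m = h/(λv)
m = (6.626 × 10^-34 J·s) / (4.11 × 10^-14 m × 9.65 × 10^6 m/s)
m = 1.67 × 10^-27 kg

Comparing with the listed masses, this is closest to a proton.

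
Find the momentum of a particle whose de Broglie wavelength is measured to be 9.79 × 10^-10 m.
6.77 × 10^-25 kg·m/s

From the de Broglie relation λ = h/p, we solve for p:

p = h/λ
p = (6.626 × 10^-34 J·s) / (9.79 × 10^-10 m)
p = 6.77 × 10^-25 kg·m/s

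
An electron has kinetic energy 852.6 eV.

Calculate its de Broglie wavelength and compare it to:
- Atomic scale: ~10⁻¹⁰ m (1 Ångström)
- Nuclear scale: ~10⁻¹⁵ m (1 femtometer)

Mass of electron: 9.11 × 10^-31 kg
λ = 4.20 × 10^-11 m, which is between nuclear and atomic scales.

Using λ = h/√(2mKE):

KE = 852.6 eV = 1.366 × 10^-16 J

λ = h/√(2mKE)
λ = (6.626 × 10^-34 J·s) / √(2 × 9.11 × 10^-31 kg × 1.366 × 10^-16 J)
λ = 4.20 × 10^-11 m

Comparison:
- Atomic scale (10⁻¹⁰ m): λ is 0.42× this size
- Nuclear scale (10⁻¹⁵ m): λ is 4.2e+04× this size

The wavelength is between nuclear and atomic scales.

This wavelength is appropriate for probing atomic structure but too large for nuclear physics experiments.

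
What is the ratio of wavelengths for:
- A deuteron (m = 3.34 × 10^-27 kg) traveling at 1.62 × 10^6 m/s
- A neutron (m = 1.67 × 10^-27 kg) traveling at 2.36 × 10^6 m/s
λ₁/λ₂ = 0.728

Using λ = h/(mv):

λ₁ = h/(m₁v₁) = 1.22 × 10^-13 m
λ₂ = h/(m₂v₂) = 1.68 × 10^-13 m

Ratio λ₁/λ₂ = (m₂v₂)/(m₁v₁)
         = (1.67 × 10^-27 kg × 2.36 × 10^6 m/s) / (3.34 × 10^-27 kg × 1.62 × 10^6 m/s)
         = 0.728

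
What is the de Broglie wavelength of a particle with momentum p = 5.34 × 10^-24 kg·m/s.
1.24 × 10^-10 m

Using the de Broglie relation λ = h/p:

λ = h/p
λ = (6.626 × 10^-34 J·s) / (5.34 × 10^-24 kg·m/s)
λ = 1.24 × 10^-10 m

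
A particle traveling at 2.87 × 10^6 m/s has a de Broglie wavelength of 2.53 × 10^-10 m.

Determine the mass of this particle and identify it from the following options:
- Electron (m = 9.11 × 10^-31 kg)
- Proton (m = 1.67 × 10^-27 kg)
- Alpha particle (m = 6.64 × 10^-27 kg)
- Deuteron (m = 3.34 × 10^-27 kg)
The particle is an electron.

From λ = h/(mv), solve for mass:

m = h/(λv)
m = (6.626 × 10^-34 J·s) / (2.53 × 10^-10 m × 2.87 × 10^6 m/s)
m = 9.13 × 10^-31 kg

Comparing with the listed masses, this is closest to an electron.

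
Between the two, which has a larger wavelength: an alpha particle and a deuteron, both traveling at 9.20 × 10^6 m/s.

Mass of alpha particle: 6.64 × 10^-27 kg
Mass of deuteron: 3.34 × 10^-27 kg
The deuteron has the longer wavelength.

Using λ = h/(mv), since both particles have the same velocity, the wavelength depends only on mass.

For alpha particle: λ₁ = h/(m₁v) = 1.08 × 10^-14 m
For deuteron: λ₂ = h/(m₂v) = 2.16 × 10^-14 m

Since λ ∝ 1/m at constant velocity, the lighter particle has the longer wavelength.

The deuteron has the longer de Broglie wavelength.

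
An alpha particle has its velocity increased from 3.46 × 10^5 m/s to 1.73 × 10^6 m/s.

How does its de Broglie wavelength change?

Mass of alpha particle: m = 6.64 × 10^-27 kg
The wavelength decreases by a factor of 5.

Using λ = h/(mv):

Initial wavelength: λ₁ = h/(mv₁) = 2.88 × 10^-13 m
Final wavelength: λ₂ = h/(mv₂) = 5.77 × 10^-14 m

Since λ ∝ 1/v, when velocity increases by a factor of 5, the wavelength decreases by a factor of 5.

λ₂/λ₁ = v₁/v₂ = 1/5

The wavelength decreases by a factor of 5.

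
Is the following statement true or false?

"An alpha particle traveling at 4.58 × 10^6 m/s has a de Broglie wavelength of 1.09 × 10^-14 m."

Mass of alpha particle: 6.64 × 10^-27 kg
False

The claim is incorrect.

Using λ = h/(mv):
λ = (6.626 × 10^-34 J·s) / (6.64 × 10^-27 kg × 4.58 × 10^6 m/s)
λ = 2.18 × 10^-14 m

The actual wavelength differs from the claimed 1.09 × 10^-14 m.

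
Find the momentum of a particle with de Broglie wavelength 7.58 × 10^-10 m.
8.74 × 10^-25 kg·m/s

From the de Broglie relation λ = h/p, we solve for p:

p = h/λ
p = (6.626 × 10^-34 J·s) / (7.58 × 10^-10 m)
p = 8.74 × 10^-25 kg·m/s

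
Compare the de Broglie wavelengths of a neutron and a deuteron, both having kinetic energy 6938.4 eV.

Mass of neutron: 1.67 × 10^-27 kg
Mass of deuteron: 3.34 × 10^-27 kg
The neutron has the longer wavelength.

Using λ = h/√(2mKE):

For neutron: λ₁ = h/√(2m₁KE) = 3.44 × 10^-13 m
For deuteron: λ₂ = h/√(2m₂KE) = 2.43 × 10^-13 m

Since λ ∝ 1/√m at constant kinetic energy, the lighter particle has the longer wavelength.

The neutron has the longer de Broglie wavelength.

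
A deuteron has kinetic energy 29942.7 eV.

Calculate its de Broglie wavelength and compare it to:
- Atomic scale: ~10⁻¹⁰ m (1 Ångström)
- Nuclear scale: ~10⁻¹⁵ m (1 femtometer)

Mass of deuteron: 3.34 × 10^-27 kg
λ = 1.17 × 10^-13 m, which is between nuclear and atomic scales.

Using λ = h/√(2mKE):

KE = 29942.7 eV = 4.797 × 10^-15 J

λ = h/√(2mKE)
λ = (6.626 × 10^-34 J·s) / √(2 × 3.34 × 10^-27 kg × 4.797 × 10^-15 J)
λ = 1.17 × 10^-13 m

Comparison:
- Atomic scale (10⁻¹⁰ m): λ is 0.0012× this size
- Nuclear scale (10⁻¹⁵ m): λ is 1.2e+02× this size

The wavelength is between nuclear and atomic scales.

This wavelength is appropriate for probing atomic structure but too large for nuclear physics experiments.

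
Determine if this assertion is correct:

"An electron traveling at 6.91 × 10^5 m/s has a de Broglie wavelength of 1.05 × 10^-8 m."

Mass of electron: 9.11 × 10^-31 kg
False

The claim is incorrect.

Using λ = h/(mv):
λ = (6.626 × 10^-34 J·s) / (9.11 × 10^-31 kg × 6.91 × 10^5 m/s)
λ = 1.05 × 10^-9 m

The actual wavelength differs from the claimed 1.05 × 10^-8 m.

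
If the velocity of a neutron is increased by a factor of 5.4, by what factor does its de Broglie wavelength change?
The wavelength decreases by a factor of 5.4.

From λ = h/(mv), the wavelength is inversely proportional to velocity:

λ ∝ 1/v

If v → 5.4v, then λ → λ/5.4

When velocity is increased by a factor of 5.4, the wavelength decreases by a factor of 5.4.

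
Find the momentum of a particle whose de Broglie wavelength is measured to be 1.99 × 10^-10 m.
3.33 × 10^-24 kg·m/s

From the de Broglie relation λ = h/p, we solve for p:

p = h/λ
p = (6.626 × 10^-34 J·s) / (1.99 × 10^-10 m)
p = 3.33 × 10^-24 kg·m/s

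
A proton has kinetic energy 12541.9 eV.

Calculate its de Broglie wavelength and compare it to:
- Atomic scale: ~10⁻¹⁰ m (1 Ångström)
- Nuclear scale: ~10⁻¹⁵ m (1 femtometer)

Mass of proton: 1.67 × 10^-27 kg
λ = 2.56 × 10^-13 m, which is between nuclear and atomic scales.

Using λ = h/√(2mKE):

KE = 12541.9 eV = 2.009 × 10^-15 J

λ = h/√(2mKE)
λ = (6.626 × 10^-34 J·s) / √(2 × 1.67 × 10^-27 kg × 2.009 × 10^-15 J)
λ = 2.56 × 10^-13 m

Comparison:
- Atomic scale (10⁻¹⁰ m): λ is 0.0026× this size
- Nuclear scale (10⁻¹⁵ m): λ is 2.6e+02× this size

The wavelength is between nuclear and atomic scales.

This wavelength is appropriate for probing atomic structure but too large for nuclear physics experiments.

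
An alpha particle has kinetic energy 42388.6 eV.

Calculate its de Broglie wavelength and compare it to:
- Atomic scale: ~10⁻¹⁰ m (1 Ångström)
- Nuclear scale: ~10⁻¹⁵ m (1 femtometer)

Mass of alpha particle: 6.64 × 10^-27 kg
λ = 6.98 × 10^-14 m, which is between nuclear and atomic scales.

Using λ = h/√(2mKE):

KE = 42388.6 eV = 6.791 × 10^-15 J

λ = h/√(2mKE)
λ = (6.626 × 10^-34 J·s) / √(2 × 6.64 × 10^-27 kg × 6.791 × 10^-15 J)
λ = 6.98 × 10^-14 m

Comparison:
- Atomic scale (10⁻¹⁰ m): λ is 0.0007× this size
- Nuclear scale (10⁻¹⁵ m): λ is 70× this size

The wavelength is between nuclear and atomic scales.

This wavelength is appropriate for probing atomic structure but too large for nuclear physics experiments.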